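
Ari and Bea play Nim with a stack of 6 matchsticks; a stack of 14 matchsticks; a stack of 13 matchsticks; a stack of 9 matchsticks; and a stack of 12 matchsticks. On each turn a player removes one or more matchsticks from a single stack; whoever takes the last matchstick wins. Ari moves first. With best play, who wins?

Bea wins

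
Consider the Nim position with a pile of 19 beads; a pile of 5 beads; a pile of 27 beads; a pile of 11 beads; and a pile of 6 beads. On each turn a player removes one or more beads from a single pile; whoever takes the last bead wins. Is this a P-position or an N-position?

Nim-sum: 19 XOR 5 XOR 27 XOR 11 XOR 6 = 0.
The nim-sum is 0, so this is a P-position: the player to move is in a losing position under optimal play.

P-position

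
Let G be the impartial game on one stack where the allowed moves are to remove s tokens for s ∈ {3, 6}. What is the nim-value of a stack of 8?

2

Grundy values for subtraction set {3, 6}:
k:     0  1  2  3  4  5  6  7  8
g(k):  0  0  0  1  1  1  2  2  2
So g(8) = 2.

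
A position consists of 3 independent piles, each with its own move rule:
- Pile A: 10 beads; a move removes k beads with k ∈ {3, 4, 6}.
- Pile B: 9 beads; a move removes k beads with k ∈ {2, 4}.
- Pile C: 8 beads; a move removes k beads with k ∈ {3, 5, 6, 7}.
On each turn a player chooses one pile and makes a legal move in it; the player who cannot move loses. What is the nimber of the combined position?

3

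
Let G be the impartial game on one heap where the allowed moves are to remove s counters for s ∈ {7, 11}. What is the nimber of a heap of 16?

2

Compute g(0), g(1), … for moves {7, 11}:
k:     0  1  2  3  4  5  6  7  8  9 10 11 12 13 14 15 16
g(k):  0  0  0  0  0  0  0  1  1  1  1  1  1  1  2  2  2
So g(16) = 2.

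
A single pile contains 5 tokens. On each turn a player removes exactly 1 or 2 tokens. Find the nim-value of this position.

2

Compute g(0), g(1), … for moves {1, 2}:
k:     0  1  2  3  4  5
g(k):  0  1  2  0  1  2
So g(5) = 2.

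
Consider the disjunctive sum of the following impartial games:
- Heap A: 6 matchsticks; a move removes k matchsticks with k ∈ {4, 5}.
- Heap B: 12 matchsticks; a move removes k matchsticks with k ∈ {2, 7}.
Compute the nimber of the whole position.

0

Grundy values for heap A (subtraction set {4, 5}):
g(0) = mex{} = 0
g(1) = mex{} = 0
g(2) = mex{} = 0
g(3) = mex{} = 0
g(4) = mex{0} = 1
g(5) = mex{0} = 1
g(6) = mex{0} = 1
So g(6) = 1.
Build the Grundy sequence for heap B with g(k) = mex{g(k−s) : s ∈ {2, 7}, s ≤ k}:
k:     0  1  2  3  4  5  6  7  8  9 10 11 12
g(k):  0  0  1  1  0  0  1  1  2  0  0  1  1
So g(12) = 1.
By the Sprague-Grundy theorem, the Grundy value of a sum of independent games is the XOR of the component values.
Combined value = 1 ⊕ 1 = 0.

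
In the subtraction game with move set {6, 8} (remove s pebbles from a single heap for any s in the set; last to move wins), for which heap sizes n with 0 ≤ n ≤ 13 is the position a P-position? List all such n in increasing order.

0, 1, 2, 3, 4, 5

Grundy values for subtraction set {6, 8}:
g(0) = mex{} = 0
g(1) = mex{} = 0
g(2) = mex{} = 0
g(3) = mex{} = 0
g(4) = mex{} = 0
g(5) = mex{} = 0
g(6) = mex{0} = 1
g(7) = mex{0} = 1
g(8) = mex{0} = 1
g(9) = mex{0} = 1
g(10) = mex{0} = 1
g(11) = mex{0} = 1
g(12) = mex{0,1} = 2
g(13) = mex{0,1} = 2
The P-positions (g = 0) in 0..13 are 0, 1, 2, 3, 4, 5.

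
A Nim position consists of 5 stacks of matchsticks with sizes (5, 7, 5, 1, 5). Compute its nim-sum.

In binary:
  101  (5)
  111  (7)
  101  (5)
  001  (1)
  101  (5)
  ---
  011  (3)

3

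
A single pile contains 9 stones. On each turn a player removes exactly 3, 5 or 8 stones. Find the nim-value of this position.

Build the Grundy sequence with g(k) = mex{g(k−s) : s ∈ {3, 5, 8}, s ≤ k}:
g(0) = mex{} = 0
g(1) = mex{} = 0
g(2) = mex{} = 0
g(3) = mex{0} = 1
g(4) = mex{0} = 1
g(5) = mex{0} = 1
g(6) = mex{0,1} = 2
g(7) = mex{0,1} = 2
g(8) = mex{0,1} = 2
g(9) = mex{0,1,2} = 3
So g(9) = 3.

3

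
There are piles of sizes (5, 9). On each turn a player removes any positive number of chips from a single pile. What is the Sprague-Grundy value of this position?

12

Nim-sum: 5 ⊕ 9 = 12.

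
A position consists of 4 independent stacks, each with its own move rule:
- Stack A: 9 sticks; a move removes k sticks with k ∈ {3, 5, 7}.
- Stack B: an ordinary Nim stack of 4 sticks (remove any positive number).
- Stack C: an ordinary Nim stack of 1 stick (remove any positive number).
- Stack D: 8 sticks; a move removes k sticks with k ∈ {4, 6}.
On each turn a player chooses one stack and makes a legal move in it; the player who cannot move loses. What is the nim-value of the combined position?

4

Grundy values for stack A (subtraction set {3, 5, 7}):
k:     0  1  2  3  4  5  6  7  8  9
g(k):  0  0  0  1  1  1  2  2  2  3
So g(9) = 3.
Stack B is a plain Nim stack of size 4, so its Grundy value is 4.
Stack C is a plain Nim stack of size 1, so its Grundy value is 1.
Build the Grundy sequence for stack D with g(k) = mex{g(k−s) : s ∈ {4, 6}, s ≤ k}:
k:     0  1  2  3  4  5  6  7  8
g(k):  0  0  0  0  1  1  1  1  2
So g(8) = 2.
By the Sprague-Grundy theorem, the Grundy value of a sum of independent games is the XOR of the component values.
Combined value = 3 ⊕ 4 ⊕ 1 ⊕ 2 = 4.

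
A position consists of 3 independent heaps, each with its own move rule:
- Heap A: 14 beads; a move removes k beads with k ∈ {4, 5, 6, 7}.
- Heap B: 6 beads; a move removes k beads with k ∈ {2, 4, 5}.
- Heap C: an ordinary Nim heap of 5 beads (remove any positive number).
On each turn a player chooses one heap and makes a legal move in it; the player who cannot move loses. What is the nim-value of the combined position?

6

For heap A, compute g(0), g(1), … with moves {4, 5, 6, 7}:
k:     0  1  2  3  4  5  6  7  8  9 10 11 12 13 14
g(k):  0  0  0  0  1  1  1  1  2  2  2  0  0  0  0
So g(14) = 0.
For heap B, compute g(0), g(1), … with moves {2, 4, 5}:
k:     0  1  2  3  4  5  6
g(k):  0  0  1  1  2  2  3
So g(6) = 3.
Heap C is a plain Nim heap of size 5, so its Grundy value is 5.
By the Sprague-Grundy theorem, the Grundy value of a sum of independent games is the XOR of the component values.
Combined value = 0 ⊕ 3 ⊕ 5 = 6.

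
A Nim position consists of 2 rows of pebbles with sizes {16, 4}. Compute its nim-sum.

20

In binary:
  10000  (16)
  00100  (4)
  -----
  10100  (20)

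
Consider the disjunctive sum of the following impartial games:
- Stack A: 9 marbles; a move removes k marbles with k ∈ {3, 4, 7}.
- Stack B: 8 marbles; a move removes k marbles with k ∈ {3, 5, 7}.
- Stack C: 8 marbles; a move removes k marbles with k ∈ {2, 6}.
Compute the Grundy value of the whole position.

1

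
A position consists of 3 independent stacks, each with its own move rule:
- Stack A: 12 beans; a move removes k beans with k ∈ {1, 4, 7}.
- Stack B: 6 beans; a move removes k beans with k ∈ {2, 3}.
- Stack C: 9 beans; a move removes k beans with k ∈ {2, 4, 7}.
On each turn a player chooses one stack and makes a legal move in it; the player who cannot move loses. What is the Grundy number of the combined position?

2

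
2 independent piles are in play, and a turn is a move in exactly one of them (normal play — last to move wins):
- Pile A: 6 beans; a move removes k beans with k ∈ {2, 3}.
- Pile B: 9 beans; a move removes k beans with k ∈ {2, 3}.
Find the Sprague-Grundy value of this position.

2

Build the Grundy sequence for pile A with g(k) = mex{g(k−s) : s ∈ {2, 3}, s ≤ k}:
k:     0  1  2  3  4  5  6
g(k):  0  0  1  1  2  0  0
So g(6) = 0.
Build the Grundy sequence for pile B with g(k) = mex{g(k−s) : s ∈ {2, 3}, s ≤ k}:
g(0) = mex{} = 0
g(1) = mex{} = 0
g(2) = mex{0} = 1
g(3) = mex{0} = 1
g(4) = mex{0,1} = 2
g(5) = mex{1} = 0
g(6) = mex{1,2} = 0
g(7) = mex{0,2} = 1
g(8) = mex{0} = 1
g(9) = mex{0,1} = 2
So g(9) = 2.
By the Sprague-Grundy theorem, the Grundy value of a sum of independent games is the XOR of the component values.
Combined value = 0 XOR 2 = 2.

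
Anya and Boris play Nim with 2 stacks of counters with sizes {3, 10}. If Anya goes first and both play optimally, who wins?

Anya wins

Compute the nim-sum pairwise:
3 ^ 10 = 9
The nim-sum is 9 ≠ 0, so this is an N-position: the player to move can win; Anya has a winning move.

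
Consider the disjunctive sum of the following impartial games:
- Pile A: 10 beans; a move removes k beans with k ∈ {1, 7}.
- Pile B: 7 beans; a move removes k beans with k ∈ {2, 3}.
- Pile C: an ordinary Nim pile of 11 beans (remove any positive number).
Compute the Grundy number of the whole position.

10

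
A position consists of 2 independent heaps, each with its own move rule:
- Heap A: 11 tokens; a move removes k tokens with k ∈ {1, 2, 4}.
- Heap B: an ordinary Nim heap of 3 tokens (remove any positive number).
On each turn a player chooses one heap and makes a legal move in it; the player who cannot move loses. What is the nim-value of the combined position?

1

Build the Grundy sequence for heap A with g(k) = mex{g(k−s) : s ∈ {1, 2, 4}, s ≤ k}:
k:     0  1  2  3  4  5  6  7  8  9 10 11
g(k):  0  1  2  0  1  2  0  1  2  0  1  2
So g(11) = 2.
Heap B is a plain Nim heap of size 3, so its Grundy value is 3.
By the Sprague-Grundy theorem, the Grundy value of a sum of independent games is the XOR of the component values.
Combined value = 2 XOR 3 = 1.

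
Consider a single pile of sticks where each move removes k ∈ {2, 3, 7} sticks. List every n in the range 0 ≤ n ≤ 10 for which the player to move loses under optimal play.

Compute g(0), g(1), … for moves {2, 3, 7}:
k:     0  1  2  3  4  5  6  7  8  9 10
g(k):  0  0  1  1  2  0  0  1  1  2  0
The P-positions (g = 0) in 0..10 are 0, 1, 5, 6, 10.

0, 1, 5, 6, 10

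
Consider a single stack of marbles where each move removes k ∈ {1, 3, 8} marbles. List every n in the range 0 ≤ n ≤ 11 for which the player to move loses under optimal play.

0, 2, 4, 6, 11

Build the Grundy sequence with g(k) = mex{g(k−s) : s ∈ {1, 3, 8}, s ≤ k}:
g(0) = mex{} = 0
g(1) = mex{0} = 1
g(2) = mex{1} = 0
g(3) = mex{0} = 1
g(4) = mex{1} = 0
g(5) = mex{0} = 1
g(6) = mex{1} = 0
g(7) = mex{0} = 1
g(8) = mex{0,1} = 2
g(9) = mex{0,1,2} = 3
g(10) = mex{0,1,3} = 2
g(11) = mex{1,2} = 0
The P-positions (g = 0) in 0..11 are 0, 2, 4, 6, 11.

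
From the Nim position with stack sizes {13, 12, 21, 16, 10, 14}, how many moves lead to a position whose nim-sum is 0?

Nim-sum: 13 ⊕ 12 ⊕ 21 ⊕ 16 ⊕ 10 ⊕ 14 = 0.
The nim-sum is already 0, so every move leaves a nonzero nim-sum — there are no winning moves.

0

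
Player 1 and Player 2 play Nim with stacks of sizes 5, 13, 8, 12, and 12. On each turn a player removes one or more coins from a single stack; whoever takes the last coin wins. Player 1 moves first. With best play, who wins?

Compute the nim-sum pairwise:
5 ⊕ 13 = 8
8 ⊕ 8 = 0
0 ⊕ 12 = 12
12 ⊕ 12 = 0
The nim-sum is 0, so this is a P-position: the player to move is in a losing position under optimal play; Player 1 is about to move from it and so loses — Player 2 wins.

Player 2 wins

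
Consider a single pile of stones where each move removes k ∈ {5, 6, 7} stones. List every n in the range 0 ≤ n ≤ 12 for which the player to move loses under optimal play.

Grundy values for subtraction set {5, 6, 7}:
g(0) = mex{} = 0
g(1) = mex{} = 0
g(2) = mex{} = 0
g(3) = mex{} = 0
g(4) = mex{} = 0
g(5) = mex{0} = 1
g(6) = mex{0} = 1
g(7) = mex{0} = 1
g(8) = mex{0} = 1
g(9) = mex{0} = 1
g(10) = mex{0,1} = 2
g(11) = mex{0,1} = 2
g(12) = mex{1} = 0
The P-positions (g = 0) in 0..12 are 0, 1, 2, 3, 4, 12.

0, 1, 2, 3, 4, 12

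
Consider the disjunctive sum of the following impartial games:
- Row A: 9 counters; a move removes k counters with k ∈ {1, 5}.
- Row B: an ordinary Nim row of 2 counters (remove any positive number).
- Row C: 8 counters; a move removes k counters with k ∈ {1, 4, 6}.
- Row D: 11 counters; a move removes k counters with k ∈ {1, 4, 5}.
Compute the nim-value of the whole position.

3

For row A, compute g(0), g(1), … with moves {1, 5}:
k:     0  1  2  3  4  5  6  7  8  9
g(k):  0  1  0  1  0  1  0  1  0  1
So g(9) = 1.
Row B is a plain Nim row of size 2, so its Grundy value is 2.
Grundy values for row C (subtraction set {1, 4, 6}):
g(0) = mex{} = 0
g(1) = mex{0} = 1
g(2) = mex{1} = 0
g(3) = mex{0} = 1
g(4) = mex{0,1} = 2
g(5) = mex{1,2} = 0
g(6) = mex{0} = 1
g(7) = mex{1} = 0
g(8) = mex{0,2} = 1
So g(8) = 1.
For row D, compute g(0), g(1), … with moves {1, 4, 5}:
k:     0  1  2  3  4  5  6  7  8  9 10 11
g(k):  0  1  0  1  2  3  2  3  0  1  0  1
So g(11) = 1.
By the Sprague-Grundy theorem, the Grundy value of a sum of independent games is the XOR of the component values.
Combined value = 1 ⊕ 2 ⊕ 1 ⊕ 1 = 3.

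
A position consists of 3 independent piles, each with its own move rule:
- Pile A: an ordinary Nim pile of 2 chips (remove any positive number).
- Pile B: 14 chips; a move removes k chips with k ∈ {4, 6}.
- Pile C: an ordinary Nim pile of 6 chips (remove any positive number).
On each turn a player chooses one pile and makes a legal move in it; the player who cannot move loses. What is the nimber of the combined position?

5

Pile A is a plain Nim pile of size 2, so its Grundy value is 2.
Build the Grundy sequence for pile B with g(k) = mex{g(k−s) : s ∈ {4, 6}, s ≤ k}:
k:     0  1  2  3  4  5  6  7  8  9 10 11 12 13 14
g(k):  0  0  0  0  1  1  1  1  2  2  0  0  0  0  1
So g(14) = 1.
Pile C is a plain Nim pile of size 6, so its Grundy value is 6.
The value of a disjunctive sum is the nim-sum of the parts.
Combined value = 2 XOR 1 XOR 6 = 5.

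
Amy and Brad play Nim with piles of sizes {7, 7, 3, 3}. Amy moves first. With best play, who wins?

Brad wins

In binary:
  111  (7)
  111  (7)
  011  (3)
  011  (3)
  ---
  000  (0)
The nim-sum is 0, so this is a P-position: the player to move is in a losing position under optimal play; Amy is about to move from it and so loses — Brad wins.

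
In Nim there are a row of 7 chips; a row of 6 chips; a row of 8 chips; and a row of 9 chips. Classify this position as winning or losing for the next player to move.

Losing position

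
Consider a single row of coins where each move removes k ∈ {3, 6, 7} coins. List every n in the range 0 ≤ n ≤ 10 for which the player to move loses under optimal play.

0, 1, 2, 10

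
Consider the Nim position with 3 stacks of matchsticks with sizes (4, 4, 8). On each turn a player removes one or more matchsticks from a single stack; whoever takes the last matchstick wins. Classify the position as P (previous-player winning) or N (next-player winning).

Bitwise XOR of the heap sizes:
  0100  (4)
  0100  (4)
  1000  (8)
  ----
  1000  (8)
The nim-sum is 8 ≠ 0, so this is an N-position: the player to move can win.

N-position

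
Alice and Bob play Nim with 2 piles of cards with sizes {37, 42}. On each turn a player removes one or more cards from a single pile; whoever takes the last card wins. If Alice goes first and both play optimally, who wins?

Alice wins

Compute the nim-sum pairwise:
37 ^ 42 = 15
The nim-sum is 15 ≠ 0, so this is an N-position: the player to move can win; Alice has a winning move.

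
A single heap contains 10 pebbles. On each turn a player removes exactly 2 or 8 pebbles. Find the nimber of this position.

0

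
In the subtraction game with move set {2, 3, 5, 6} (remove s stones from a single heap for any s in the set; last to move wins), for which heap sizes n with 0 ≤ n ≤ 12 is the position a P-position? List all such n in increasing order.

Compute g(0), g(1), … for moves {2, 3, 5, 6}:
k:     0  1  2  3  4  5  6  7  8  9 10 11 12
g(k):  0  0  1  1  2  2  3  3  0  0  1  1  2
The P-positions (g = 0) in 0..12 are 0, 1, 8, 9.

0, 1, 8, 9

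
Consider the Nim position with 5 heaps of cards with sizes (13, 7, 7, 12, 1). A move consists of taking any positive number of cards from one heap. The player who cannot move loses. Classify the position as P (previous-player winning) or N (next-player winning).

Compute the nim-sum pairwise:
13 ^ 7 = 10
10 ^ 7 = 13
13 ^ 12 = 1
1 ^ 1 = 0
The nim-sum is 0, so this is a P-position: the player to move is in a losing position under optimal play.

P-position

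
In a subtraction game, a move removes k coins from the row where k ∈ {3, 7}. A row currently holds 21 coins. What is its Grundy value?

0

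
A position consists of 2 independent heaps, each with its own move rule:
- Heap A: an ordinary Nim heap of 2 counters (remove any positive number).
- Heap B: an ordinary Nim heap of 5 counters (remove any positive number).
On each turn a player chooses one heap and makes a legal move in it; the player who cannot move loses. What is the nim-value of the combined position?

Heap A is a plain Nim heap of size 2, so its Grundy value is 2.
Heap B is a plain Nim heap of size 5, so its Grundy value is 5.
The value of a disjunctive sum is the nim-sum of the parts.
Combined value = 2 XOR 5 = 7.

7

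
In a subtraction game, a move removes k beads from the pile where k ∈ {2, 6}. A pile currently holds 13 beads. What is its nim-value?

Grundy values for subtraction set {2, 6}:
g(0) = mex{} = 0
g(1) = mex{} = 0
g(2) = mex{0} = 1
g(3) = mex{0} = 1
g(4) = mex{1} = 0
g(5) = mex{1} = 0
g(6) = mex{0} = 1
g(7) = mex{0} = 1
g(8) = mex{1} = 0
g(9) = mex{1} = 0
g(10) = mex{0} = 1
g(11) = mex{0} = 1
g(12) = mex{1} = 0
g(13) = mex{1} = 0
So g(13) = 0.

0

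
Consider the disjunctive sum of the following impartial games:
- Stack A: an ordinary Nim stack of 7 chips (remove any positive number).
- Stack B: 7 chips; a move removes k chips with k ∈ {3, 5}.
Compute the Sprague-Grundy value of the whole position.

5

Stack A is a plain Nim stack of size 7, so its Grundy value is 7.
Grundy values for stack B (subtraction set {3, 5}):
g(0) = mex{} = 0
g(1) = mex{} = 0
g(2) = mex{} = 0
g(3) = mex{0} = 1
g(4) = mex{0} = 1
g(5) = mex{0} = 1
g(6) = mex{0,1} = 2
g(7) = mex{0,1} = 2
So g(7) = 2.
The value of a disjunctive sum is the nim-sum of the parts.
Combined value = 7 ⊕ 2 = 5.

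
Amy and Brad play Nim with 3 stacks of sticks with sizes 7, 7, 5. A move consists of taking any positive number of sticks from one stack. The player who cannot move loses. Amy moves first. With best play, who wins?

Amy wins

Nim-sum: 7 XOR 7 XOR 5 = 5.
The nim-sum is 5 ≠ 0, so this is an N-position: the player to move can win; Amy has a winning move.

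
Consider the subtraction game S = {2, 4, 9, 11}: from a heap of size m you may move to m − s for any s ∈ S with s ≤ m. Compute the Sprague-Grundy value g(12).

3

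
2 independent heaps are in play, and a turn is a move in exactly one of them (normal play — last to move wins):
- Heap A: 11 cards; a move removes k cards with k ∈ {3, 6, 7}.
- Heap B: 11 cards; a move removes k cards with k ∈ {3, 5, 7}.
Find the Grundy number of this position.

0

For heap A, compute g(0), g(1), … with moves {3, 6, 7}:
k:     0  1  2  3  4  5  6  7  8  9 10 11
g(k):  0  0  0  1  1  1  2  2  2  3  0  0
So g(11) = 0.
For heap B, compute g(0), g(1), … with moves {3, 5, 7}:
g(0) = mex{} = 0
g(1) = mex{} = 0
g(2) = mex{} = 0
g(3) = mex{0} = 1
g(4) = mex{0} = 1
g(5) = mex{0} = 1
g(6) = mex{0,1} = 2
g(7) = mex{0,1} = 2
g(8) = mex{0,1} = 2
g(9) = mex{0,1,2} = 3
g(10) = mex{1,2} = 0
g(11) = mex{1,2} = 0
So g(11) = 0.
The value of a disjunctive sum is the nim-sum of the parts.
Combined value = 0 ⊕ 0 = 0.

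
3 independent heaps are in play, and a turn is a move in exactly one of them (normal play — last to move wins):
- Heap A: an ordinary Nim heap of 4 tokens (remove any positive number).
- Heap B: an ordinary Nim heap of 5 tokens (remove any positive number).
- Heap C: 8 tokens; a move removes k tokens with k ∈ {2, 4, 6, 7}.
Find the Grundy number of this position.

Heap A is a plain Nim heap of size 4, so its Grundy value is 4.
Heap B is a plain Nim heap of size 5, so its Grundy value is 5.
Build the Grundy sequence for heap C with g(k) = mex{g(k−s) : s ∈ {2, 4, 6, 7}, s ≤ k}:
k:     0  1  2  3  4  5  6  7  8
g(k):  0  0  1  1  2  2  3  3  4
So g(8) = 4.
The value of a disjunctive sum is the nim-sum of the parts.
Combined value = 4 XOR 5 XOR 4 = 5.

5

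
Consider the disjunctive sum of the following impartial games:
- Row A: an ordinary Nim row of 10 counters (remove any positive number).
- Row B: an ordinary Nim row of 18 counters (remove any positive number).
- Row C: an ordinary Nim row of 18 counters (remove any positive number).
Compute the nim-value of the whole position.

10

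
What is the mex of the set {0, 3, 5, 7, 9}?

0 is in the set but 1 is not, so the mex is 1.

1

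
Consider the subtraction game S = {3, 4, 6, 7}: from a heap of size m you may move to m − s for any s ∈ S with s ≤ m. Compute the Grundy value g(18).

2

Compute g(0), g(1), … for moves {3, 4, 6, 7}:
k:     0  1  2  3  4  5  6  7  8  9 10 11 12 13 14 15 16 17 18
g(k):  0  0  0  1  1  1  2  2  2  3  0  0  0  1  1  1  2  2  2
So g(18) = 2.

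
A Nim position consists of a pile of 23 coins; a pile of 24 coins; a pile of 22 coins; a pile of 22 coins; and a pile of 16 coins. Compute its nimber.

31

In binary:
  10111  (23)
  11000  (24)
  10110  (22)
  10110  (22)
  10000  (16)
  -----
  11111  (31)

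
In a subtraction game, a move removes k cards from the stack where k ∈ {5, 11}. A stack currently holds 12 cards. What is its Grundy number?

Grundy values for subtraction set {5, 11}:
k:     0  1  2  3  4  5  6  7  8  9 10 11 12
g(k):  0  0  0  0  0  1  1  1  1  1  0  2  2
So g(12) = 2.

2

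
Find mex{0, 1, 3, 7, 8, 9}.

The values 0, 1 are all present; 2 is the first non-negative integer missing from the set.

2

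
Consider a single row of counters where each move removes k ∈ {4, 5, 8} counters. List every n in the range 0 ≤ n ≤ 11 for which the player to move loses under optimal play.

0, 1, 2, 3

Build the Grundy sequence with g(k) = mex{g(k−s) : s ∈ {4, 5, 8}, s ≤ k}:
k:     0  1  2  3  4  5  6  7  8  9 10 11
g(k):  0  0  0  0  1  1  1  1  2  2  2  2
The P-positions (g = 0) in 0..11 are 0, 1, 2, 3.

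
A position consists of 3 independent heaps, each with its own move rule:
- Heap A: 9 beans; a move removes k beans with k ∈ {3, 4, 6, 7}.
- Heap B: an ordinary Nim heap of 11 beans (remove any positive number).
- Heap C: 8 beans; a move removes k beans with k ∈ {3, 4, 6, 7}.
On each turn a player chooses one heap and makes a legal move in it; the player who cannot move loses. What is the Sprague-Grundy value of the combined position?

10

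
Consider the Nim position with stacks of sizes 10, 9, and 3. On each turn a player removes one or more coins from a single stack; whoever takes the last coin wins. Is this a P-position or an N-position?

Compute the nim-sum pairwise:
10 ^ 9 = 3
3 ^ 3 = 0
The nim-sum is 0, so this is a P-position: the player to move is in a losing position under optimal play.

P-position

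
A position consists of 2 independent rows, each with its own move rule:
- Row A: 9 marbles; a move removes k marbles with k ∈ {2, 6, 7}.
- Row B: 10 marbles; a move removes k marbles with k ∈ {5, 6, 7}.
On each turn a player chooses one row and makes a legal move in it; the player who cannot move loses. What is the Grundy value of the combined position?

2

Grundy values for row A (subtraction set {2, 6, 7}):
k:     0  1  2  3  4  5  6  7  8  9
g(k):  0  0  1  1  0  0  1  1  2  0
So g(9) = 0.
Grundy values for row B (subtraction set {5, 6, 7}):
g(0) = mex{} = 0
g(1) = mex{} = 0
g(2) = mex{} = 0
g(3) = mex{} = 0
g(4) = mex{} = 0
g(5) = mex{0} = 1
g(6) = mex{0} = 1
g(7) = mex{0} = 1
g(8) = mex{0} = 1
g(9) = mex{0} = 1
g(10) = mex{0,1} = 2
So g(10) = 2.
The value of a disjunctive sum is the nim-sum of the parts.
Combined value = 0 XOR 2 = 2.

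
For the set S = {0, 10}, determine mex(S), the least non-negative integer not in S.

1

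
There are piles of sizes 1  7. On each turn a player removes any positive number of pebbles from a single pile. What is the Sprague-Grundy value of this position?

6

Compute the nim-sum pairwise:
1 ^ 7 = 6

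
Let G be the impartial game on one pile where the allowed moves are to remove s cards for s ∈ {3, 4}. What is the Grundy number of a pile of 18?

1

Grundy values for subtraction set {3, 4}:
k:     0  1  2  3  4  5  6  7  8  9 10 11 12 13 14 15 16 17 18
g(k):  0  0  0  1  1  1  2  0  0  0  1  1  1  2  0  0  0  1  1
So g(18) = 1.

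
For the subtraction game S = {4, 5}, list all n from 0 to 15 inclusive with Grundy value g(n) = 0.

0, 1, 2, 3, 9, 10, 11, 12

Build the Grundy sequence with g(k) = mex{g(k−s) : s ∈ {4, 5}, s ≤ k}:
k:     0  1  2  3  4  5  6  7  8  9 10 11 12 13 14 15
g(k):  0  0  0  0  1  1  1  1  2  0  0  0  0  1  1  1
The P-positions (g = 0) in 0..15 are 0, 1, 2, 3, 9, 10, 11, 12.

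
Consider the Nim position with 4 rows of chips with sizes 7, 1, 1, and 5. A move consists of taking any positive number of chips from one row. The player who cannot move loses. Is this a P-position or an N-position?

N-position

In binary:
  111  (7)
  001  (1)
  001  (1)
  101  (5)
  ---
  010  (2)
The nim-sum is 2 ≠ 0, so this is an N-position: the player to move can win.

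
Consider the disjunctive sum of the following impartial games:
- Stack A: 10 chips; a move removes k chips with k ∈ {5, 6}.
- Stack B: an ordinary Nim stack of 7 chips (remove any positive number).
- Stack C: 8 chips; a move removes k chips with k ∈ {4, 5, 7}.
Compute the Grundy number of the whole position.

Build the Grundy sequence for stack A with g(k) = mex{g(k−s) : s ∈ {5, 6}, s ≤ k}:
k:     0  1  2  3  4  5  6  7  8  9 10
g(k):  0  0  0  0  0  1  1  1  1  1  2
So g(10) = 2.
Stack B is a plain Nim stack of size 7, so its Grundy value is 7.
Grundy values for stack C (subtraction set {4, 5, 7}):
g(0) = mex{} = 0
g(1) = mex{} = 0
g(2) = mex{} = 0
g(3) = mex{} = 0
g(4) = mex{0} = 1
g(5) = mex{0} = 1
g(6) = mex{0} = 1
g(7) = mex{0} = 1
g(8) = mex{0,1} = 2
So g(8) = 2.
By the Sprague-Grundy theorem, the Grundy value of a sum of independent games is the XOR of the component values.
Combined value = 2 XOR 7 XOR 2 = 7.

7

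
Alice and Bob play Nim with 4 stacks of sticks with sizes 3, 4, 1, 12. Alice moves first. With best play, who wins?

Bitwise XOR of the heap sizes:
  0011  (3)
  0100  (4)
  0001  (1)
  1100  (12)
  ----
  1010  (10)
The nim-sum is 10 ≠ 0, so this is an N-position: the player to move can win; Alice has a winning move.

Alice wins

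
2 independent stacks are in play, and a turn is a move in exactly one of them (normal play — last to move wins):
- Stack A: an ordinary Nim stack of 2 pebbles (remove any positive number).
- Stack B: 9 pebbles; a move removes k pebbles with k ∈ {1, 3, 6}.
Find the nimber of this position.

2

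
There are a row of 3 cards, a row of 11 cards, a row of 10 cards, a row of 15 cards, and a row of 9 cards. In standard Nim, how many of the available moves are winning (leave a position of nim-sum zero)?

Nim-sum: 3 ^ 11 ^ 10 ^ 15 ^ 9 = 4.
The overall nim-sum is X = 4. A row of size p has a winning move iff p XOR X < p (reduce it to p XOR X).
  3: 3 XOR 4 = 7 ≥ 3 — no move.
  11: 11 XOR 4 = 15 ≥ 11 — no move.
  10: 10 XOR 4 = 14 ≥ 10 — no move.
  15: 15 XOR 4 = 11 < 15 — winning move (to 11).
  9: 9 XOR 4 = 13 ≥ 9 — no move.
That gives 1 winning move.

1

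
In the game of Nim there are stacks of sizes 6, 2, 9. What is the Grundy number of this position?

13

Nim-sum: 6 XOR 2 XOR 9 = 13.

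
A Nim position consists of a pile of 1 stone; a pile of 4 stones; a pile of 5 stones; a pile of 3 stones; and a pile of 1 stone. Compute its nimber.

2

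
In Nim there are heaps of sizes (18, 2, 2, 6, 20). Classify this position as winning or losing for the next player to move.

Losing position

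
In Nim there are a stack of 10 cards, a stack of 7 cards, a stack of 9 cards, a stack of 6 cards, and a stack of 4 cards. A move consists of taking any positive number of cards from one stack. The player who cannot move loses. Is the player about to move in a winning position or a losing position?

Write each in binary and XOR column by column:
  1010  (10)
  0111  (7)
  1001  (9)
  0110  (6)
  0100  (4)
  ----
  0110  (6)
The nim-sum is 6 ≠ 0, so this is an N-position: the player to move can win.

Winning position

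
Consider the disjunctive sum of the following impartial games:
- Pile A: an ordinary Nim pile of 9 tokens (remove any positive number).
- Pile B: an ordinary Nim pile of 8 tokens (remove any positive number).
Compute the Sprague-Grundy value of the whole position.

1

Pile A is a plain Nim pile of size 9, so its Grundy value is 9.
Pile B is a plain Nim pile of size 8, so its Grundy value is 8.
By the Sprague-Grundy theorem, the Grundy value of a sum of independent games is the XOR of the component values.
Combined value = 9 ⊕ 8 = 1.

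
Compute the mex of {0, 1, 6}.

The values 0, 1 are all present; 2 is the first non-negative integer missing from the set.

2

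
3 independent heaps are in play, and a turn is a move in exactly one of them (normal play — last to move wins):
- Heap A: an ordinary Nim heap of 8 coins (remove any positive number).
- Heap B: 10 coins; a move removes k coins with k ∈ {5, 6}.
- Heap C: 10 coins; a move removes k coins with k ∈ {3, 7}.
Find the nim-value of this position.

Heap A is a plain Nim heap of size 8, so its Grundy value is 8.
For heap B, compute g(0), g(1), … with moves {5, 6}:
k:     0  1  2  3  4  5  6  7  8  9 10
g(k):  0  0  0  0  0  1  1  1  1  1  2
So g(10) = 2.
Build the Grundy sequence for heap C with g(k) = mex{g(k−s) : s ∈ {3, 7}, s ≤ k}:
g(0) = mex{} = 0
g(1) = mex{} = 0
g(2) = mex{} = 0
g(3) = mex{0} = 1
g(4) = mex{0} = 1
g(5) = mex{0} = 1
g(6) = mex{1} = 0
g(7) = mex{0,1} = 2
g(8) = mex{0,1} = 2
g(9) = mex{0} = 1
g(10) = mex{1,2} = 0
So g(10) = 0.
The value of a disjunctive sum is the nim-sum of the parts.
Combined value = 8 ⊕ 2 ⊕ 0 = 10.

10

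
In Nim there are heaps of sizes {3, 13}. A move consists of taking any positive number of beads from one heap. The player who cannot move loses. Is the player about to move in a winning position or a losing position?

Compute the nim-sum pairwise:
3 XOR 13 = 14
The nim-sum is 14 ≠ 0, so this is an N-position: the player to move can win.

Winning position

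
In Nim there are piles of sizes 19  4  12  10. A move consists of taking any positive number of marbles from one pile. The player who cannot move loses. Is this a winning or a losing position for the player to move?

Compute the nim-sum pairwise:
19 ^ 4 = 23
23 ^ 12 = 27
27 ^ 10 = 17
The nim-sum is 17 ≠ 0, so this is an N-position: the player to move can win.

Winning position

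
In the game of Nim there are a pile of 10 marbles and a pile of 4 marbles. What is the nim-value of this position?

14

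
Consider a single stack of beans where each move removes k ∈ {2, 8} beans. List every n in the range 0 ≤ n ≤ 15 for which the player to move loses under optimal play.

0, 1, 4, 5, 10, 11, 14, 15

Compute g(0), g(1), … for moves {2, 8}:
k:     0  1  2  3  4  5  6  7  8  9 10 11 12 13 14 15
g(k):  0  0  1  1  0  0  1  1  2  2  0  0  1  1  0  0
The P-positions (g = 0) in 0..15 are 0, 1, 4, 5, 10, 11, 14, 15.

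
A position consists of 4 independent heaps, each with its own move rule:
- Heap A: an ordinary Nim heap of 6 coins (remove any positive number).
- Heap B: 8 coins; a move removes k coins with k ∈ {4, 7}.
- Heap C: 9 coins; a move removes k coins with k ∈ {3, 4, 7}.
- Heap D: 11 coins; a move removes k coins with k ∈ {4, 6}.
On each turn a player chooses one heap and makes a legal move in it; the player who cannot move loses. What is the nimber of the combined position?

Heap A is a plain Nim heap of size 6, so its Grundy value is 6.
Build the Grundy sequence for heap B with g(k) = mex{g(k−s) : s ∈ {4, 7}, s ≤ k}:
g(0) = mex{} = 0
g(1) = mex{} = 0
g(2) = mex{} = 0
g(3) = mex{} = 0
g(4) = mex{0} = 1
g(5) = mex{0} = 1
g(6) = mex{0} = 1
g(7) = mex{0} = 1
g(8) = mex{0,1} = 2
So g(8) = 2.
Build the Grundy sequence for heap C with g(k) = mex{g(k−s) : s ∈ {3, 4, 7}, s ≤ k}:
k:     0  1  2  3  4  5  6  7  8  9
g(k):  0  0  0  1  1  1  2  2  2  3
So g(9) = 3.
Build the Grundy sequence for heap D with g(k) = mex{g(k−s) : s ∈ {4, 6}, s ≤ k}:
k:     0  1  2  3  4  5  6  7  8  9 10 11
g(k):  0  0  0  0  1  1  1  1  2  2  0  0
So g(11) = 0.
By the Sprague-Grundy theorem, the Grundy value of a sum of independent games is the XOR of the component values.
Combined value = 6 ⊕ 2 ⊕ 3 ⊕ 0 = 7.

7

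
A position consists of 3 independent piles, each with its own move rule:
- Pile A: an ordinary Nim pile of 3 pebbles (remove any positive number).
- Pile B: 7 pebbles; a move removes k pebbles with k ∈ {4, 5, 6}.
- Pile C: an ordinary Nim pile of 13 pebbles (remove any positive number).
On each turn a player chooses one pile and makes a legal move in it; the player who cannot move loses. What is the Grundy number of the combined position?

Pile A is a plain Nim pile of size 3, so its Grundy value is 3.
Build the Grundy sequence for pile B with g(k) = mex{g(k−s) : s ∈ {4, 5, 6}, s ≤ k}:
g(0) = mex{} = 0
g(1) = mex{} = 0
g(2) = mex{} = 0
g(3) = mex{} = 0
g(4) = mex{0} = 1
g(5) = mex{0} = 1
g(6) = mex{0} = 1
g(7) = mex{0} = 1
So g(7) = 1.
Pile C is a plain Nim pile of size 13, so its Grundy value is 13.
The value of a disjunctive sum is the nim-sum of the parts.
Combined value = 3 ⊕ 1 ⊕ 13 = 15.

15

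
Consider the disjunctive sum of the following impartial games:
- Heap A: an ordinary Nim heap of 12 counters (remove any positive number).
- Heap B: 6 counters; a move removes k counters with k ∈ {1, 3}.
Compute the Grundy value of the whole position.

Heap A is a plain Nim heap of size 12, so its Grundy value is 12.
Grundy values for heap B (subtraction set {1, 3}):
k:     0  1  2  3  4  5  6
g(k):  0  1  0  1  0  1  0
So g(6) = 0.
The value of a disjunctive sum is the nim-sum of the parts.
Combined value = 12 ⊕ 0 = 12.

12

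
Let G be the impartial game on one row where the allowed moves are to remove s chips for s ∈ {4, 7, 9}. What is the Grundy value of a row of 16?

0

Grundy values for subtraction set {4, 7, 9}:
k:     0  1  2  3  4  5  6  7  8  9 10 11 12 13 14 15 16
g(k):  0  0  0  0  1  1  1  1  2  2  2  2  3  0  0  0  0
So g(16) = 0.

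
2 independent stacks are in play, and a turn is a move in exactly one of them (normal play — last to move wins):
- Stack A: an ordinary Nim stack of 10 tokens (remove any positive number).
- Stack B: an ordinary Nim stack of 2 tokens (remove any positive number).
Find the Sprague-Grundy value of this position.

Stack A is a plain Nim stack of size 10, so its Grundy value is 10.
Stack B is a plain Nim stack of size 2, so its Grundy value is 2.
By the Sprague-Grundy theorem, the Grundy value of a sum of independent games is the XOR of the component values.
Combined value = 10 ⊕ 2 = 8.

8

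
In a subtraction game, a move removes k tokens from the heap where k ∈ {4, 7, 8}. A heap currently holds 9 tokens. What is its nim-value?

Grundy values for subtraction set {4, 7, 8}:
k:     0  1  2  3  4  5  6  7  8  9
g(k):  0  0  0  0  1  1  1  1  2  2
So g(9) = 2.

2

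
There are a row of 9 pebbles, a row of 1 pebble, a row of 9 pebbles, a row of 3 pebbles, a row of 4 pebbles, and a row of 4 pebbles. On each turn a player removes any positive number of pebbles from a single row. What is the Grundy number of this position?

2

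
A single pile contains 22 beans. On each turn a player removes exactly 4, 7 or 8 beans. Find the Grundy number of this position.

Compute g(0), g(1), … for moves {4, 7, 8}:
k:     0  1  2  3  4  5  6  7  8  9 10 11 12 13 14 15 16 17 18 19 20 21 22
g(k):  0  0  0  0  1  1  1  1  2  2  2  2  0  0  0  0  1  1  1  1  2  2  2
So g(22) = 2.

2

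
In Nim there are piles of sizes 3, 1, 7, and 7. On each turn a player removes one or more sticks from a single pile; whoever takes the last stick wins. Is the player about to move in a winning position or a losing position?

Bitwise XOR of the heap sizes:
  011  (3)
  001  (1)
  111  (7)
  111  (7)
  ---
  010  (2)
The nim-sum is 2 ≠ 0, so this is an N-position: the player to move can win.

Winning position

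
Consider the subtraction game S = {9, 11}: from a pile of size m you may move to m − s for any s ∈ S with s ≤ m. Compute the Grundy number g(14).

1

Build the Grundy sequence with g(k) = mex{g(k−s) : s ∈ {9, 11}, s ≤ k}:
g(0) = mex{} = 0
g(1) = mex{} = 0
g(2) = mex{} = 0
g(3) = mex{} = 0
g(4) = mex{} = 0
g(5) = mex{} = 0
g(6) = mex{} = 0
g(7) = mex{} = 0
g(8) = mex{} = 0
g(9) = mex{0} = 1
g(10) = mex{0} = 1
g(11) = mex{0} = 1
g(12) = mex{0} = 1
g(13) = mex{0} = 1
g(14) = mex{0} = 1
So g(14) = 1.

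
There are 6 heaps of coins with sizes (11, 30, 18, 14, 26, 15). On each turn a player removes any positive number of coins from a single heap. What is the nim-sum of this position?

28

Compute the nim-sum pairwise:
11 ⊕ 30 = 21
21 ⊕ 18 = 7
7 ⊕ 14 = 9
9 ⊕ 26 = 19
19 ⊕ 15 = 28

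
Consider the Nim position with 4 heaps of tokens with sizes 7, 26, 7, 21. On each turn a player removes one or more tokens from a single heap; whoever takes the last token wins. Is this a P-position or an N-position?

In binary:
  00111  (7)
  11010  (26)
  00111  (7)
  10101  (21)
  -----
  01111  (15)
The nim-sum is 15 ≠ 0, so this is an N-position: the player to move can win.

N-position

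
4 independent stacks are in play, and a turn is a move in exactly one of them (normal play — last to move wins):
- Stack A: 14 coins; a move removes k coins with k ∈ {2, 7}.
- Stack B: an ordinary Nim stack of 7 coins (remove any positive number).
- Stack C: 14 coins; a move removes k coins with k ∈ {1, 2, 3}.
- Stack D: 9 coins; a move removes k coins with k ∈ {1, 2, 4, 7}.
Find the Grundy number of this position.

Grundy values for stack A (subtraction set {2, 7}):
g(0) = mex{} = 0
g(1) = mex{} = 0
g(2) = mex{0} = 1
g(3) = mex{0} = 1
g(4) = mex{1} = 0
g(5) = mex{1} = 0
g(6) = mex{0} = 1
g(7) = mex{0} = 1
g(8) = mex{0,1} = 2
g(9) = mex{1} = 0
g(10) = mex{1,2} = 0
g(11) = mex{0} = 1
g(12) = mex{0} = 1
g(13) = mex{1} = 0
g(14) = mex{1} = 0
So g(14) = 0.
Stack B is a plain Nim stack of size 7, so its Grundy value is 7.
Build the Grundy sequence for stack C with g(k) = mex{g(k−s) : s ∈ {1, 2, 3}, s ≤ k}:
g(0) = mex{} = 0
g(1) = mex{0} = 1
g(2) = mex{0,1} = 2
g(3) = mex{0,1,2} = 3
g(4) = mex{1,2,3} = 0
g(5) = mex{0,2,3} = 1
g(6) = mex{0,1,3} = 2
g(7) = mex{0,1,2} = 3
g(8) = mex{1,2,3} = 0
g(9) = mex{0,2,3} = 1
g(10) = mex{0,1,3} = 2
g(11) = mex{0,1,2} = 3
g(12) = mex{1,2,3} = 0
g(13) = mex{0,2,3} = 1
g(14) = mex{0,1,3} = 2
So g(14) = 2.
Build the Grundy sequence for stack D with g(k) = mex{g(k−s) : s ∈ {1, 2, 4, 7}, s ≤ k}:
g(0) = mex{} = 0
g(1) = mex{0} = 1
g(2) = mex{0,1} = 2
g(3) = mex{1,2} = 0
g(4) = mex{0,2} = 1
g(5) = mex{0,1} = 2
g(6) = mex{1,2} = 0
g(7) = mex{0,2} = 1
g(8) = mex{0,1} = 2
g(9) = mex{1,2} = 0
So g(9) = 0.
The value of a disjunctive sum is the nim-sum of the parts.
Combined value = 0 XOR 7 XOR 2 XOR 0 = 5.

5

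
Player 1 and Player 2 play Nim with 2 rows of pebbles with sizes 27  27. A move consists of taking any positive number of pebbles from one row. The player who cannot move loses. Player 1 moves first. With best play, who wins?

Player 2 wins

Nim-sum: 27 ⊕ 27 = 0.
The nim-sum is 0, so this is a P-position: the player to move is in a losing position under optimal play; Player 1 is about to move from it and so loses — Player 2 wins.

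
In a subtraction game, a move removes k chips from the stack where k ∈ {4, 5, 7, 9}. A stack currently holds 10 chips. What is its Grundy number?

2

Compute g(0), g(1), … for moves {4, 5, 7, 9}:
k:     0  1  2  3  4  5  6  7  8  9 10
g(k):  0  0  0  0  1  1  1  1  2  2  2
So g(10) = 2.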